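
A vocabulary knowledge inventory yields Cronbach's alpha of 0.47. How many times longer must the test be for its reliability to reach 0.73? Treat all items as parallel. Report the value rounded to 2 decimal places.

Invert Spearman-Brown to solve for n:
n = r*(1 − r) / [ r (1 − r*) ]
n = [0.73 × 0.53] / [0.47 × 0.27]
  = 0.3869 / 0.1269 = 3.0489

3.05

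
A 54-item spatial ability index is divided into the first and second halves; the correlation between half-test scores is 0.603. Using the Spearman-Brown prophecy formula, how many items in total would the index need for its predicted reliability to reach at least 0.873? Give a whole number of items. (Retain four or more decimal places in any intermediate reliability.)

r_full = 2(0.603)/(1 + 0.603) = 0.7523
Solve Spearman-Brown for n: n = 0.873(1 − 0.7523) / [0.7523(1 − 0.873)] = 2.2633
Items = 2.2633 × 54 ≈ 122.22 → 123

123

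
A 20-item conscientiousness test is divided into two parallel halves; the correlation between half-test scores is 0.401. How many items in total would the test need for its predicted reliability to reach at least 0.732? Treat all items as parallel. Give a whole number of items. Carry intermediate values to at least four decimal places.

41

Corrected full-test reliability: r_full = 2 × 0.401 / (1 + 0.401) ≈ 0.5724
Solve Spearman-Brown for n: n = 0.732(1 − 0.5724) / [0.5724(1 − 0.732)] = 2.0404
Items = 2.0404 × 20 ≈ 40.81 → 41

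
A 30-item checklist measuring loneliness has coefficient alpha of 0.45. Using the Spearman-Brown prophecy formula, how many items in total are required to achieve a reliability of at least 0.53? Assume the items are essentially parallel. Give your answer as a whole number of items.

Rearranging the Spearman-Brown formula for n,
n = r*(1 − r) / [ r (1 − r*) ]
n = 0.53(1 − 0.45) / [0.45(1 − 0.53)]
n = 0.2915 / 0.2115 ≈ 1.3783
So the test needs 1.3783 × 30 ≈ 41.35 items; rounding up, 42.

42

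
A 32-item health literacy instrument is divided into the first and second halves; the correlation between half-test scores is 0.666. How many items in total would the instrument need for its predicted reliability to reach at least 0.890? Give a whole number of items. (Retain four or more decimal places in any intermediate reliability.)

r_full = 2(0.666)/(1 + 0.666) = 0.7995
Solve Spearman-Brown for n: n = 0.890(1 − 0.7995) / [0.7995(1 − 0.890)] = 2.0291
Items = 2.0291 × 32 ≈ 64.93 → 65

65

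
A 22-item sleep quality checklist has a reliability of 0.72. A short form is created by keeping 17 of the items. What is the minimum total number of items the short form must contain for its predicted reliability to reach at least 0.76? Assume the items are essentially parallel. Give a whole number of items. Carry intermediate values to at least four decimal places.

28

First, r for the 17-item form: n = 17/22 = 0.7727, so r_17 = 0.7727·0.72/(1 + (0.7727 − 1)·0.72) = 0.6652
Then solve for n' with r_old = 0.6652, r_target = 0.76: n' = 0.76(1 − 0.6652)/[0.6652(1 − 0.76)] = 1.5938
Total items = 1.5938 × 17 = 27.09, rounded up to 28.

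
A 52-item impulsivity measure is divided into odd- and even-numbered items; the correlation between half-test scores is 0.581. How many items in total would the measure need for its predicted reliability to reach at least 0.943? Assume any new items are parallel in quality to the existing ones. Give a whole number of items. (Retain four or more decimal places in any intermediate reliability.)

r_full = 2(0.581)/(1 + 0.581) = 0.7350
n = r_tgt(1 − r_full) / [r_full(1 − r_tgt)] = 0.943 × 0.2650 / (0.7350 × 0.057) ≈ 5.9648
Required items = 5.9648 × 52 = 310.17, so 311 items.

311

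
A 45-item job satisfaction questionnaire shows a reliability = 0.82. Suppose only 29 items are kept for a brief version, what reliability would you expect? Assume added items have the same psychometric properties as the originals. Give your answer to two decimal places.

n = 29/45 = 0.6444
Apply the Spearman-Brown prophecy formula, r' = nr / [1 + (n − 1)r]:
r_new = 0.6444·0.82 / [1 + (0.6444 − 1)·0.82]
     = 0.5284 / 0.7084 = 0.7459

0.75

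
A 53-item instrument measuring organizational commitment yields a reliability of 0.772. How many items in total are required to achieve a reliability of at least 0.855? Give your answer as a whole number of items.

Rearranging the Spearman-Brown formula for n,
n = r_target (1 − r_old) / [ r_old (1 − r_target) ]
n = 0.855(1 − 0.772) / [0.772(1 − 0.855)]
  = 0.194940 / 0.111940 = 1.7415
Items needed = n × 53 = 1.7415 × 53 ≈ 92.30 → round up to 93

93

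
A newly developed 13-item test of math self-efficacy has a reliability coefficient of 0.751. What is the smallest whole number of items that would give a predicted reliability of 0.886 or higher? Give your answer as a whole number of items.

34

n = 0.886 × (1 − 0.751) / [ 0.751 × (1 − 0.886) ]
  = 0.220614 / 0.085614 = 2.5768
So the test needs 2.5768 × 13 ≈ 33.50 items; rounding up, 34.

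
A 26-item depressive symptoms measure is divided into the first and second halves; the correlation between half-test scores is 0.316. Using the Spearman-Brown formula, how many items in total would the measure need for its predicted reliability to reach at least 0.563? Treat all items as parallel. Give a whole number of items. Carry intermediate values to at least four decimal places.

37

Corrected full-test reliability: r_full = 2 × 0.316 / (1 + 0.316) ≈ 0.4802
Solve Spearman-Brown for n: n = 0.563(1 − 0.4802) / [0.4802(1 − 0.563)] = 1.3946
Items = 1.3946 × 26 ≈ 36.26 → 37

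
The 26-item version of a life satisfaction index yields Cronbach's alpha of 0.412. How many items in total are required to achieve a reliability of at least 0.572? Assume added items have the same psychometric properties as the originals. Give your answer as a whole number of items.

Spearman-Brown solved for the length factor n:
n = r*(1 − r) / [ r (1 − r*) ]
n = 0.572(1 − 0.412) / [0.412(1 − 0.572)]
  = 0.336336 / 0.176336 = 1.9074
1.9074 × 26 = 49.59 → 50 items

50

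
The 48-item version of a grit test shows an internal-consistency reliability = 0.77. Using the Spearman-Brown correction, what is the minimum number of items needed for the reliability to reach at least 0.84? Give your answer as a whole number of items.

76

Rearranging the Spearman-Brown formula for n,
n = r*(1 − r) / [ r (1 − r*) ]
n = [0.84 × 0.23] / [0.77 × 0.16]
n = 0.1932 / 0.1232 ≈ 1.5682
1.5682 × 48 = 75.27 → 76 items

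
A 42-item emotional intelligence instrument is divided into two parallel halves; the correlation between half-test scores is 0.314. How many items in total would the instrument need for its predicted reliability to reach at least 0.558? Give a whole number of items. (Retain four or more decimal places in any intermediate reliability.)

58

r_full = 2(0.314)/(1 + 0.314) = 0.4779
n = r_tgt(1 − r_full) / [r_full(1 − r_tgt)] = 0.558 × 0.5221 / (0.4779 × 0.442) ≈ 1.3792
Required items = 1.3792 × 42 = 57.93, so 58 items.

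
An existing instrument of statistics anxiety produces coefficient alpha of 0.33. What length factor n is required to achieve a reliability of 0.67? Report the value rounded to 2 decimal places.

n = 0.67 × (1 − 0.33) / [ 0.33 × (1 − 0.67) ]
n = 0.4489 / 0.1089 ≈ 4.1221

4.12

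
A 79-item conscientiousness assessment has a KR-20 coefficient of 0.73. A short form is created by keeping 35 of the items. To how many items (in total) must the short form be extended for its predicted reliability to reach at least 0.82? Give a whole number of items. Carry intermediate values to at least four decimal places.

First, r for the 35-item form: n = 35/79 = 0.4430, so r_35 = 0.4430·0.73/(1 + (0.4430 − 1)·0.73) = 0.5450
Length factor from the short form to reach 0.82: n' = 0.82(1 − 0.5450) / [0.5450(1 − 0.82)] ≈ 3.8033
Total items = 3.8033 × 35 = 133.12, rounded up to 134.

134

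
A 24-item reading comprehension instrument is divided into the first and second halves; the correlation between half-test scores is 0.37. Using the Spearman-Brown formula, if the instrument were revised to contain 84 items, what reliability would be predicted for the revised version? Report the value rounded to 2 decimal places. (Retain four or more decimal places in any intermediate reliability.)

0.80

First correct the split-half correlation to full-test reliability: r_full = 2 × 0.37 / (1 + 0.37) ≈ 0.5401
Then adjust to 84 items: n = 84/24 = 3.5000
r_new = n·r_full / (1 + (n − 1)·r_full) = 1.8904 / 2.3502 ≈ 0.8044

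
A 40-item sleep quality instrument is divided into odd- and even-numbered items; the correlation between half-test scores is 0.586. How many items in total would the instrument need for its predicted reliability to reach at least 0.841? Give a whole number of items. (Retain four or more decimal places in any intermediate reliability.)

Corrected full-test reliability: r_full = 2 × 0.586 / (1 + 0.586) ≈ 0.7390
Solve Spearman-Brown for n: n = 0.841(1 − 0.7390) / [0.7390(1 − 0.841)] = 1.8681
Required items = 1.8681 × 40 = 74.72, so 75 items.

75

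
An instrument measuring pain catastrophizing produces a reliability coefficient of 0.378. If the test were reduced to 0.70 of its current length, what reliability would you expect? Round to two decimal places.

Spearman-Brown: r_new = n·r / (1 + (n − 1)·r)
r_new = 0.7·0.378 / [1 + (0.7 − 1)·0.378]
r_new = 0.2646 / 0.8866 ≈ 0.2984

0.30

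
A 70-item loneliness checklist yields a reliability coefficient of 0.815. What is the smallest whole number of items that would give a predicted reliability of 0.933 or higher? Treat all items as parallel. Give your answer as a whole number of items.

n = [0.933 × 0.185] / [0.815 × 0.067]
n = 0.172605 / 0.054605 ≈ 3.1610
3.1610 × 70 = 221.27 → 222 items

222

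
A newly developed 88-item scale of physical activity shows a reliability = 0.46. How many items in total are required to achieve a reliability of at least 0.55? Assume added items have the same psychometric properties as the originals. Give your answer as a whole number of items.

127

Spearman-Brown solved for the length factor n:
n = r*(1 − r) / [ r (1 − r*) ]
n = 0.55(1 − 0.46) / [0.46(1 − 0.55)]
  = 0.2970 / 0.2070 = 1.4348
1.4348 × 88 = 126.26 → 127 items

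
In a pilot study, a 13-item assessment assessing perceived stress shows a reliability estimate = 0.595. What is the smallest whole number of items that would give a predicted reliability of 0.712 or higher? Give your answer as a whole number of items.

22

Rearranging the Spearman-Brown formula for n,
n = r*(1 − r) / [ r (1 − r*) ]
n = [0.712 × 0.405] / [0.595 × 0.288]
n = 0.288360 / 0.171360 ≈ 1.6828
Items needed = n × 13 = 1.6828 × 13 ≈ 21.88 → round up to 22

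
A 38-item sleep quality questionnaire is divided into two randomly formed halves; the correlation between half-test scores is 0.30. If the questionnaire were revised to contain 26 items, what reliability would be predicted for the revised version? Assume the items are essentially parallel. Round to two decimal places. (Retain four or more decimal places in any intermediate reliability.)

Full-test reliability from the split-half r: r_full = 2(0.30)/(1 + 0.30) = 0.4615
Length factor from 38 to 26 items: n = 26/38 = 0.6842
r_new = n·r_full / (1 + (n − 1)·r_full) = 0.3158 / 0.8543 ≈ 0.3697

0.37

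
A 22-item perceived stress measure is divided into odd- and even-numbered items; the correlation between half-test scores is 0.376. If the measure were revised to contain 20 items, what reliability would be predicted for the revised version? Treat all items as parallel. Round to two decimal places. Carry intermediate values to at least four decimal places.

0.52

Spearman-Brown correction (n = 2): r_full = 2·0.376/(1 + 0.376) = 0.5465
Length factor from 22 to 20 items: n = 20/22 = 0.9091
r_new = n·r_full / (1 + (n − 1)·r_full) = 0.4968 / 0.9503 ≈ 0.5228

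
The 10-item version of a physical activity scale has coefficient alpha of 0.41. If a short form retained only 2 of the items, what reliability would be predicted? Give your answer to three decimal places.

0.122

The new length is 2/10 = 0.2 times the old.
r_new = (0.2 × 0.41) / (1 + (0.2 − 1) × 0.41)
r_new = 0.0820 / 0.6720 ≈ 0.1220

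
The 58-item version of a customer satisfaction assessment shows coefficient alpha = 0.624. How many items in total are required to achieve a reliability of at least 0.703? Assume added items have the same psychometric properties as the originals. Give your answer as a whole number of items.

Spearman-Brown solved for the length factor n:
n = r*(1 − r) / [ r (1 − r*) ]
n = 0.703(1 − 0.624) / [0.624(1 − 0.703)]
n = 0.264328 / 0.185328 ≈ 1.4263
Items needed = n × 58 = 1.4263 × 58 ≈ 82.73 → round up to 83

83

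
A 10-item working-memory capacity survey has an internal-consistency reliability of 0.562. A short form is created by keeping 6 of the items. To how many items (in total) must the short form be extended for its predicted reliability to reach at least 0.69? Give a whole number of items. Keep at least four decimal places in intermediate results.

18

First, r for the 6-item form: n = 6/10 = 0.6000, so r_6 = 0.6000·0.562/(1 + (0.6000 − 1)·0.562) = 0.4350
Then solve for n' with r_old = 0.4350, r_target = 0.69: n' = 0.69(1 − 0.4350)/[0.4350(1 − 0.69)] = 2.8910
Items = 2.8910 × 6 ≈ 17.35 → 18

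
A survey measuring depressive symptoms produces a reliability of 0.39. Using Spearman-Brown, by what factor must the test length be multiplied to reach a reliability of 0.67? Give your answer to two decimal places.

3.18

n = [0.67 × 0.61] / [0.39 × 0.33]
n = 0.4087 / 0.1287 ≈ 3.1756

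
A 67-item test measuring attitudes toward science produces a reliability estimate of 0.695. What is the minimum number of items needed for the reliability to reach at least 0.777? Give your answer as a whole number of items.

103

n = 0.777(1 − 0.695) / [0.695(1 − 0.777)]
  = 0.236985 / 0.154985 = 1.5291
Items needed = n × 67 = 1.5291 × 67 ≈ 102.45 → round up to 103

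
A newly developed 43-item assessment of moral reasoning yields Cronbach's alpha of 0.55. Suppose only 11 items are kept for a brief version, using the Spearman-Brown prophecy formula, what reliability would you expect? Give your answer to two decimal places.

0.24

The new length is 11/43 = 0.2558 times the old.
r_new = 0.2558·0.55 / [1 + (0.2558 − 1)·0.55]
r_new = 0.1407 / 0.5907 ≈ 0.2382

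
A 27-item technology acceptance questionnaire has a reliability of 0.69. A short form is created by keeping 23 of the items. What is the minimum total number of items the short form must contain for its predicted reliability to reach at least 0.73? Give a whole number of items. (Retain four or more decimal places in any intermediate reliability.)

33

Short-form reliability: n = 23/27 = 0.8519; r_23 = n·r/(1+(n−1)r) ≈ 0.6547
Length factor from the short form to reach 0.73: n' = 0.73(1 − 0.6547) / [0.6547(1 − 0.73)] ≈ 1.4260
Total items = 1.4260 × 23 = 32.80, rounded up to 33.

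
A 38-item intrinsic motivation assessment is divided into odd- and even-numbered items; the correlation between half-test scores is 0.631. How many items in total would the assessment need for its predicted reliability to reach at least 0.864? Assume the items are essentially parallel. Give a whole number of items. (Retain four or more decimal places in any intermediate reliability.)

r_full = 2(0.631)/(1 + 0.631) = 0.7738
Solve Spearman-Brown for n: n = 0.864(1 − 0.7738) / [0.7738(1 − 0.864)] = 1.8571
Required items = 1.8571 × 38 = 70.57, so 71 items.

71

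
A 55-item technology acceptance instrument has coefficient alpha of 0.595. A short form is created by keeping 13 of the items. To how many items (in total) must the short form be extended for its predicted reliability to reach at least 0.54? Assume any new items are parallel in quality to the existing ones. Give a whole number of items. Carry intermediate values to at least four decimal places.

44

Short-form reliability: n = 13/55 = 0.2364; r_13 = n·r/(1+(n−1)r) ≈ 0.2578
Then solve for n' with r_old = 0.2578, r_target = 0.54: n' = 0.54(1 − 0.2578)/[0.2578(1 − 0.54)] = 3.3797
Total items = 3.3797 × 13 = 43.94, rounded up to 44.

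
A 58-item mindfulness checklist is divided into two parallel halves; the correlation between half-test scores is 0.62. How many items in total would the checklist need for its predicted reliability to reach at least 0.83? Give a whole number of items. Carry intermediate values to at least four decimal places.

r_full = 2(0.62)/(1 + 0.62) = 0.7654
Solve Spearman-Brown for n: n = 0.83(1 − 0.7654) / [0.7654(1 − 0.83)] = 1.4965
Items = 1.4965 × 58 ≈ 86.80 → 87

87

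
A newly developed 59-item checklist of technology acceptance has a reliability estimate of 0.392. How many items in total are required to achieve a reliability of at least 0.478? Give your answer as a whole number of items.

Invert Spearman-Brown to solve for n:
n = r_target (1 − r_old) / [ r_old (1 − r_target) ]
n = 0.478 × (1 − 0.392) / [ 0.392 × (1 − 0.478) ]
  = 0.290624 / 0.204624 = 1.4203
So the test needs 1.4203 × 59 ≈ 83.80 items; rounding up, 84.

84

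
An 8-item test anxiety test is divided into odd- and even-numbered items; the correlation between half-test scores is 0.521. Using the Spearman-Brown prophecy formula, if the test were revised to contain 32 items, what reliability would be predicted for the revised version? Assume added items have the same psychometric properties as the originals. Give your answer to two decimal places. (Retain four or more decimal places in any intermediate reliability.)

0.90

Spearman-Brown correction (n = 2): r_full = 2·0.521/(1 + 0.521) = 0.6851
Then adjust to 32 items: n = 32/8 = 4.0000
r_new = n·r_full / (1 + (n − 1)·r_full) = 2.7404 / 3.0553 ≈ 0.8969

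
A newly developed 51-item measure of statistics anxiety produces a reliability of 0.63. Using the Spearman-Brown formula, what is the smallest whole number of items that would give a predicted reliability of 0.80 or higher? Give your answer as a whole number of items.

120

Rearranging the Spearman-Brown formula for n,
n = r_target (1 − r_old) / [ r_old (1 − r_target) ]
n = 0.80(1 − 0.63) / [0.63(1 − 0.80)]
  = 0.2960 / 0.1260 = 2.3492
2.3492 × 51 = 119.81 → 120 items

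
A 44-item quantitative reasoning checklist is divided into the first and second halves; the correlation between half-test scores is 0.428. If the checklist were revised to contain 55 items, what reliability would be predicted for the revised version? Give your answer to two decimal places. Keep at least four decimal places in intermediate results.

0.65

First correct the split-half correlation to full-test reliability: r_full = 2 × 0.428 / (1 + 0.428) ≈ 0.5994
Then adjust to 55 items: n = 55/44 = 1.2500
r_new = n·r_full / (1 + (n − 1)·r_full) = 0.7493 / 1.1499 ≈ 0.6516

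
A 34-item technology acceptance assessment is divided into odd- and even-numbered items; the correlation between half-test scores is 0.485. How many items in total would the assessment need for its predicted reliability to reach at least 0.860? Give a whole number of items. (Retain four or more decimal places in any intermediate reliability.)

Corrected full-test reliability: r_full = 2 × 0.485 / (1 + 0.485) ≈ 0.6532
n = r_tgt(1 − r_full) / [r_full(1 − r_tgt)] = 0.860 × 0.3468 / (0.6532 × 0.140) ≈ 3.2614
Required items = 3.2614 × 34 = 110.89, so 111 items.

111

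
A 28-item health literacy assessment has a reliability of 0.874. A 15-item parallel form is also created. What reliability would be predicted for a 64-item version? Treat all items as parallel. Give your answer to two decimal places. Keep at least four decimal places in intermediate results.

0.94

Only the ratio of lengths matters: n = 64/28 = 2.2857
r_{64} = n·r / (1 + (n − 1)·r) = 1.9977 / 2.1237 ≈ 0.9407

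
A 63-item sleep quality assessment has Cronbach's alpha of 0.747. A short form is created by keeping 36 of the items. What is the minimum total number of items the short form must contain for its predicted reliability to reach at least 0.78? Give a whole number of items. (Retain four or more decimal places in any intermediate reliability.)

First, r for the 36-item form: n = 36/63 = 0.5714, so r_36 = 0.5714·0.747/(1 + (0.5714 − 1)·0.747) = 0.6279
Then solve for n' with r_old = 0.6279, r_target = 0.78: n' = 0.78(1 − 0.6279)/[0.6279(1 − 0.78)] = 2.1011
Items = 2.1011 × 36 ≈ 75.64 → 76

76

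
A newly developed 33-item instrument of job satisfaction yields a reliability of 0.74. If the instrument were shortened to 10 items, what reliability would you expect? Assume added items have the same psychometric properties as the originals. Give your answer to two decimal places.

Length ratio n = 10/33 = 0.303
By Spearman-Brown, r_new = n r / (1 + (n − 1) r).
r_new = 0.303·0.74 / [1 + (0.303 − 1)·0.74]
     = 0.2242 / 0.4842 = 0.4630

0.46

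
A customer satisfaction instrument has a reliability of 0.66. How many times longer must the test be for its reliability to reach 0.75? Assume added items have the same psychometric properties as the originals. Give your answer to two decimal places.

n = 0.75(1 − 0.66) / [0.66(1 − 0.75)]
  = 0.2550 / 0.1650 = 1.5455

1.55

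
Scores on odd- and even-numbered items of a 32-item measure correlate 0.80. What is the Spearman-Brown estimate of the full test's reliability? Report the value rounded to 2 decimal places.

0.89

Apply the Spearman-Brown correction with n = 2:
r_full = 2r_hh / (1 + r_hh) = 2 × 0.80 / (1 + 0.80)
       = 1.6000 / 1.8000 = 0.8889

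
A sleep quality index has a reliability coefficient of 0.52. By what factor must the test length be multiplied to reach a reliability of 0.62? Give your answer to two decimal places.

Rearranging the Spearman-Brown formula for n,
n = r*(1 − r) / [ r (1 − r*) ]
n = 0.62(1 − 0.52) / [0.52(1 − 0.62)]
  = 0.2976 / 0.1976 = 1.5061

1.51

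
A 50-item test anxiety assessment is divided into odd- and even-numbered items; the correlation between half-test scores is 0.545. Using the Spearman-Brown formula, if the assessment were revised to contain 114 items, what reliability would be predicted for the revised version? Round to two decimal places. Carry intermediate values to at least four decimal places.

0.85

Full-test reliability from the split-half r: r_full = 2(0.545)/(1 + 0.545) = 0.7055
Then adjust to 114 items: n = 114/50 = 2.2800
r_new = n·r_full / (1 + (n − 1)·r_full) = 1.6085 / 1.9030 ≈ 0.8452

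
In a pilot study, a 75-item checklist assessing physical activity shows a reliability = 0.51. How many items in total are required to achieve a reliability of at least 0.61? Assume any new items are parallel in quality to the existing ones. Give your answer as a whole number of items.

n = 0.61(1 − 0.51) / [0.51(1 − 0.61)]
  = 0.2989 / 0.1989 = 1.5028
Items needed = n × 75 = 1.5028 × 75 ≈ 112.71 → round up to 113

113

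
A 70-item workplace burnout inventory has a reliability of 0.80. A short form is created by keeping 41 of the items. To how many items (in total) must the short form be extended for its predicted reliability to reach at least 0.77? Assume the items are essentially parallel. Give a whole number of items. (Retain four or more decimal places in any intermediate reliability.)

First, r for the 41-item form: n = 41/70 = 0.5857, so r_41 = 0.5857·0.80/(1 + (0.5857 − 1)·0.80) = 0.7008
Then solve for n' with r_old = 0.7008, r_target = 0.77: n' = 0.77(1 − 0.7008)/[0.7008(1 − 0.77)] = 1.4293
Total items = 1.4293 × 41 = 58.60, rounded up to 59.

59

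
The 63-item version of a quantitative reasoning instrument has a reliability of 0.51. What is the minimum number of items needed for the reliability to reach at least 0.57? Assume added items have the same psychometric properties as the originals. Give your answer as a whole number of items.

81

Spearman-Brown solved for the length factor n:
n = r*(1 − r) / [ r (1 − r*) ]
n = 0.57 × (1 − 0.51) / [ 0.51 × (1 − 0.57) ]
  = 0.2793 / 0.2193 = 1.2736
Items needed = n × 63 = 1.2736 × 63 ≈ 80.24 → round up to 81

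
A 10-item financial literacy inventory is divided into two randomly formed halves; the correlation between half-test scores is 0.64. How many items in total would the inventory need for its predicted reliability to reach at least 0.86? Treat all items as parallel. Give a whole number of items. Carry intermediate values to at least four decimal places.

Corrected full-test reliability: r_full = 2 × 0.64 / (1 + 0.64) ≈ 0.7805
n = r_tgt(1 − r_full) / [r_full(1 − r_tgt)] = 0.86 × 0.2195 / (0.7805 × 0.14) ≈ 1.7276
Required items = 1.7276 × 10 = 17.28, so 18 items.

18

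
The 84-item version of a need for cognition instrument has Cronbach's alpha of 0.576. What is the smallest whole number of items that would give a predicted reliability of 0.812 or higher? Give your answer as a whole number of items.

Invert Spearman-Brown to solve for n:
n = r_target (1 − r_old) / [ r_old (1 − r_target) ]
n = [0.812 × 0.424] / [0.576 × 0.188]
n = 0.344288 / 0.108288 ≈ 3.1794
3.1794 × 84 = 267.07 → 268 items

268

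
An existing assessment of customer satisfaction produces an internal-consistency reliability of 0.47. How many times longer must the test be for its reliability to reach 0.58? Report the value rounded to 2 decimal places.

1.56

n = 0.58(1 − 0.47) / [0.47(1 − 0.58)]
n = 0.3074 / 0.1974 ≈ 1.5572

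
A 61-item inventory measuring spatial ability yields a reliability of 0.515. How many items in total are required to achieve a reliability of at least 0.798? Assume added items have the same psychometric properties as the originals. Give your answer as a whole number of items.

n = [0.798 × 0.485] / [0.515 × 0.202]
n = 0.387030 / 0.104030 ≈ 3.7204
Items needed = n × 61 = 3.7204 × 61 ≈ 226.94 → round up to 227

227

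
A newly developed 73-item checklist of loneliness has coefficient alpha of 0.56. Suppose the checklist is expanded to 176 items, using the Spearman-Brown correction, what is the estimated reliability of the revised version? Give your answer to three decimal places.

The new length is 176/73 = 2.411 times the old.
Apply the Spearman-Brown prophecy formula, r' = nr / [1 + (n − 1)r]:
r_new = 2.411·0.56 / [1 + (2.411 − 1)·0.56]
     = 1.3502 / 1.7902 = 0.7542

0.754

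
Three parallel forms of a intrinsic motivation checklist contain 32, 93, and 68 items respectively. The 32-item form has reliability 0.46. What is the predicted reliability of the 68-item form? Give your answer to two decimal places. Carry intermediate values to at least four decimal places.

The 93-item form is not needed; work directly from the 32-item form with n = 68/32 = 2.1250.
r_{68} = n·r / (1 + (n − 1)·r) = 0.9775 / 1.5175 ≈ 0.6442

0.64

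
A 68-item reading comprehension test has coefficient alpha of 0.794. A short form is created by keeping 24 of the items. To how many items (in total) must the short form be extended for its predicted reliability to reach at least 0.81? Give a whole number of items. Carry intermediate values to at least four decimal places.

First, r for the 24-item form: n = 24/68 = 0.3529, so r_24 = 0.3529·0.794/(1 + (0.3529 − 1)·0.794) = 0.5763
Length factor from the short form to reach 0.81: n' = 0.81(1 − 0.5763) / [0.5763(1 − 0.81)] ≈ 3.1343
Total items = 3.1343 × 24 = 75.22, rounded up to 76.

76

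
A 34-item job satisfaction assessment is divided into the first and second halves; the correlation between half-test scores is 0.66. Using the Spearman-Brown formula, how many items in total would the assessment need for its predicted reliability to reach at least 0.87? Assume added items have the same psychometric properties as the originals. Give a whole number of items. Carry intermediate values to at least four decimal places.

59

Corrected full-test reliability: r_full = 2 × 0.66 / (1 + 0.66) ≈ 0.7952
Solve Spearman-Brown for n: n = 0.87(1 − 0.7952) / [0.7952(1 − 0.87)] = 1.7236
Required items = 1.7236 × 34 = 58.60, so 59 items.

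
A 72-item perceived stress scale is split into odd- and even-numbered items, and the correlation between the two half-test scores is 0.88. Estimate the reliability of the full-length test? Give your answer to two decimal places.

0.94

The full test is twice the length of either half (n = 2).
r_full = 2r_hh / (1 + r_hh) = 2 × 0.88 / (1 + 0.88)
       = 1.7600 / 1.8800 = 0.9362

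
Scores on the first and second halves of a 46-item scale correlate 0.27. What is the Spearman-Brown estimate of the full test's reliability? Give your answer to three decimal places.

Each half is half the length of the full test, so the full test is n = 2 times a half.
r_full = 2(0.27) / (1 + 0.27)
r_full = 0.5400 / 1.2700 ≈ 0.4252

0.425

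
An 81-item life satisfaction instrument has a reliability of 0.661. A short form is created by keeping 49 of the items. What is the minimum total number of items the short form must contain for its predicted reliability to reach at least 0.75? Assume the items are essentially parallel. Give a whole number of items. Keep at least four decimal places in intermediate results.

125

First, r for the 49-item form: n = 49/81 = 0.6049, so r_49 = 0.6049·0.661/(1 + (0.6049 − 1)·0.661) = 0.5412
Then solve for n' with r_old = 0.5412, r_target = 0.75: n' = 0.75(1 − 0.5412)/[0.5412(1 − 0.75)] = 2.5432
Items = 2.5432 × 49 ≈ 124.62 → 125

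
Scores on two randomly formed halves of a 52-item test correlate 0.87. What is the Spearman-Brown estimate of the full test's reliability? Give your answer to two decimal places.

0.93

r_full = 2(0.87) / (1 + 0.87)
r_full = 1.7400 / 1.8700 ≈ 0.9305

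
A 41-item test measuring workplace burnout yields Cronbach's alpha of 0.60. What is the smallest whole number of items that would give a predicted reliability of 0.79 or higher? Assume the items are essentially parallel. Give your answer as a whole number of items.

n = [0.79 × 0.40] / [0.60 × 0.21]
n = 0.3160 / 0.1260 ≈ 2.5079
Items needed = n × 41 = 2.5079 × 41 ≈ 102.82 → round up to 103

103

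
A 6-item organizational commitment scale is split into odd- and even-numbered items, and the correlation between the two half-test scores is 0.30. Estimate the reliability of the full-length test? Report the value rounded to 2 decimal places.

The full test is twice the length of either half (n = 2).
r_full = 2r_hh / (1 + r_hh) = 2 × 0.30 / (1 + 0.30)
       = 0.6000 / 1.3000 = 0.4615

0.46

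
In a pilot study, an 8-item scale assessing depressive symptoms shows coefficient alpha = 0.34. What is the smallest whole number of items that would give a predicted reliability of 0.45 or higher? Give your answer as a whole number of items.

13

Spearman-Brown solved for the length factor n:
n = r*(1 − r) / [ r (1 − r*) ]
n = 0.45 × (1 − 0.34) / [ 0.34 × (1 − 0.45) ]
  = 0.2970 / 0.1870 = 1.5882
1.5882 × 8 = 12.71 → 13 items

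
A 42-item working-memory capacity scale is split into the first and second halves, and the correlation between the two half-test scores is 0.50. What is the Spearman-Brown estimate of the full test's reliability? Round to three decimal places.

0.667

Each half is half the length of the full test, so the full test is n = 2 times a half.
r_full = 2(0.50) / (1 + 0.50)
       = 1.0000 / 1.5000 = 0.6667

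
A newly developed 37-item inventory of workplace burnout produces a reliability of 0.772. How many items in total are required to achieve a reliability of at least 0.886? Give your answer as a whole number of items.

85

n = [0.886 × 0.228] / [0.772 × 0.114]
n = 0.202008 / 0.088008 ≈ 2.2953
Items needed = n × 37 = 2.2953 × 37 ≈ 84.93 → round up to 85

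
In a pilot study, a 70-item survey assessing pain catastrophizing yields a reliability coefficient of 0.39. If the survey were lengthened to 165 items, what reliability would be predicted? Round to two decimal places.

n = 165/70 = 2.3571
Apply the Spearman-Brown prophecy formula, r' = nr / [1 + (n − 1)r]:
r_new = (2.3571 × 0.39) / (1 + (2.3571 − 1) × 0.39)
     = 0.9193 / 1.5293 = 0.6011

0.60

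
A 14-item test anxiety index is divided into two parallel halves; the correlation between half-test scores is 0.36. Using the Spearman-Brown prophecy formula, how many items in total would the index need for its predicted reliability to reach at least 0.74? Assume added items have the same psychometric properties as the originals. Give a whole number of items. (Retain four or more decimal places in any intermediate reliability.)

r_full = 2(0.36)/(1 + 0.36) = 0.5294
n = r_tgt(1 − r_full) / [r_full(1 − r_tgt)] = 0.74 × 0.4706 / (0.5294 × 0.26) ≈ 2.5300
Items = 2.5300 × 14 ≈ 35.42 → 36

36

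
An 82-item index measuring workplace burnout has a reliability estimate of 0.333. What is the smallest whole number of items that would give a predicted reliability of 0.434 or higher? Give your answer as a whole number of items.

Invert Spearman-Brown to solve for n:
n = r_target (1 − r_old) / [ r_old (1 − r_target) ]
n = 0.434(1 − 0.333) / [0.333(1 − 0.434)]
  = 0.289478 / 0.188478 = 1.5359
Items needed = n × 82 = 1.5359 × 82 ≈ 125.94 → round up to 126

126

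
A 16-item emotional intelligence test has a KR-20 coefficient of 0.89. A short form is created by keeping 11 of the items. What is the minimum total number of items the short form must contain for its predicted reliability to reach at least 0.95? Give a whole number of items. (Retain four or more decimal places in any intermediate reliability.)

38

Short-form reliability: n = 11/16 = 0.6875; r_11 = n·r/(1+(n−1)r) ≈ 0.8476
Then solve for n' with r_old = 0.8476, r_target = 0.95: n' = 0.95(1 − 0.8476)/[0.8476(1 − 0.95)] = 3.4162
Total items = 3.4162 × 11 = 37.58, rounded up to 38.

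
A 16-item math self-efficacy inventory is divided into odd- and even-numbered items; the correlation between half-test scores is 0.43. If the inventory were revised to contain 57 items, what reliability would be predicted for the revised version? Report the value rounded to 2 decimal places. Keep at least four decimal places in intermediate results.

0.84

Spearman-Brown correction (n = 2): r_full = 2·0.43/(1 + 0.43) = 0.6014
Length factor from 16 to 57 items: n = 57/16 = 3.5625
r_new = n·r_full / (1 + (n − 1)·r_full) = 2.1425 / 2.5411 ≈ 0.8431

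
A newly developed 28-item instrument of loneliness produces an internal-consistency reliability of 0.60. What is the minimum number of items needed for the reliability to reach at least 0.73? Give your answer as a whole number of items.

n = [0.73 × 0.40] / [0.60 × 0.27]
n = 0.2920 / 0.1620 ≈ 1.8025
1.8025 × 28 = 50.47 → 51 items

51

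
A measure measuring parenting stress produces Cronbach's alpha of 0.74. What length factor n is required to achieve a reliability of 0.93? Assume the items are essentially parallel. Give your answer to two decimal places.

4.67

Invert Spearman-Brown to solve for n:
n = r*(1 − r) / [ r (1 − r*) ]
n = 0.93(1 − 0.74) / [0.74(1 − 0.93)]
n = 0.2418 / 0.0518 ≈ 4.6680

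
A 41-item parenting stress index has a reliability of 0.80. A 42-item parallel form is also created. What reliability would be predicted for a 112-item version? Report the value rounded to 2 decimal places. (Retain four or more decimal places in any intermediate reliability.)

0.92

Only the ratio of lengths matters: n = 112/41 = 2.7317
r_{112} = n·r / (1 + (n − 1)·r) = 2.1854 / 2.3854 ≈ 0.9162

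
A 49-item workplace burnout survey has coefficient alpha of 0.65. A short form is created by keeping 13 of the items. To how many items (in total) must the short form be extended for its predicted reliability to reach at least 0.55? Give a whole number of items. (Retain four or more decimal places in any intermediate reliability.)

33

Short-form reliability: n = 13/49 = 0.2653; r_13 = n·r/(1+(n−1)r) ≈ 0.3301
Then solve for n' with r_old = 0.3301, r_target = 0.55: n' = 0.55(1 − 0.3301)/[0.3301(1 − 0.55)] = 2.4804
Total items = 2.4804 × 13 = 32.25, rounded up to 33.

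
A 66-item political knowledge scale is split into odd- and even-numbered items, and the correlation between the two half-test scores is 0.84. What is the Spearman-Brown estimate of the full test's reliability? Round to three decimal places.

Apply the Spearman-Brown correction with n = 2:
r_full = 2r_hh / (1 + r_hh) = 2 × 0.84 / (1 + 0.84)
       = 1.6800 / 1.8400 = 0.9130

0.913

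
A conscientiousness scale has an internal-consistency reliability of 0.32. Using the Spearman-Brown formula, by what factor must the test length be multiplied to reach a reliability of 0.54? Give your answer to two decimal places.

Spearman-Brown solved for the length factor n:
n = r*(1 − r) / [ r (1 − r*) ]
n = [0.54 × 0.68] / [0.32 × 0.46]
n = 0.3672 / 0.1472 ≈ 2.4946

2.49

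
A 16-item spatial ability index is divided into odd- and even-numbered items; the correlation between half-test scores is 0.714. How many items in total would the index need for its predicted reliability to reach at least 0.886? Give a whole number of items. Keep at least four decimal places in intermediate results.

25

r_full = 2(0.714)/(1 + 0.714) = 0.8331
Solve Spearman-Brown for n: n = 0.886(1 − 0.8331) / [0.8331(1 − 0.886)] = 1.5570
Required items = 1.5570 × 16 = 24.91, so 25 items.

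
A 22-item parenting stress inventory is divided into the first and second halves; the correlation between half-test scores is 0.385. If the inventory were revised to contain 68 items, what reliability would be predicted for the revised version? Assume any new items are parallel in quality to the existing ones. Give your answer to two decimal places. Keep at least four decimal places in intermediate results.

0.79

First correct the split-half correlation to full-test reliability: r_full = 2 × 0.385 / (1 + 0.385) ≈ 0.5560
Length factor from 22 to 68 items: n = 68/22 = 3.0909
r_new = n·r_full / (1 + (n − 1)·r_full) = 1.7185 / 2.1625 ≈ 0.7947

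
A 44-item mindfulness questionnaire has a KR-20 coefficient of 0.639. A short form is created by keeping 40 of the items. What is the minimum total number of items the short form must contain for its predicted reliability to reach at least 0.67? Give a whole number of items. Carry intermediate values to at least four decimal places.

Short-form reliability: n = 40/44 = 0.9091; r_40 = n·r/(1+(n−1)r) ≈ 0.6167
Length factor from the short form to reach 0.67: n' = 0.67(1 − 0.6167) / [0.6167(1 − 0.67)] ≈ 1.2619
Items = 1.2619 × 40 ≈ 50.48 → 51

51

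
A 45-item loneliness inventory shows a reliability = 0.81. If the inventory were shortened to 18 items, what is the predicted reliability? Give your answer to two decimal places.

0.63

Length ratio n = 18/45 = 0.4
By Spearman-Brown, r_new = n r / (1 + (n − 1) r).
r_new = 0.4·0.81 / [1 + (0.4 − 1)·0.81]
r_new = 0.3240 / 0.5140 ≈ 0.6304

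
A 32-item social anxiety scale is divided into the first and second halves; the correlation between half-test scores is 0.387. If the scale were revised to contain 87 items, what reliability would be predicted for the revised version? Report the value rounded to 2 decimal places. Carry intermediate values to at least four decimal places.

Spearman-Brown correction (n = 2): r_full = 2·0.387/(1 + 0.387) = 0.5580
Length factor from 32 to 87 items: n = 87/32 = 2.7188
r_new = n·r_full / (1 + (n − 1)·r_full) = 1.5171 / 1.9591 ≈ 0.7744

0.77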